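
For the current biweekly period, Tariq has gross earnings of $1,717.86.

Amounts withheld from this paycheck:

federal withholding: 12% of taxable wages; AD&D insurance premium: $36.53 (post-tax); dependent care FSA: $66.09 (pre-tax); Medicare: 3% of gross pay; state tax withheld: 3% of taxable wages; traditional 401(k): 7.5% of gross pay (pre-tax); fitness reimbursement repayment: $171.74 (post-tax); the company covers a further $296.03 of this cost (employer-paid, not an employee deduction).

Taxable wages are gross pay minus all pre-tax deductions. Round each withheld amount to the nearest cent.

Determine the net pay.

Dependent care FSA: $66.09
Traditional 401(k): $1,717.86 × 0.075 = $128.84
Pre-tax total = $66.09 + $128.84 = $194.93
Taxable wages = $1,717.86 − $194.93 = $1,522.93
Federal withholding: $1,522.93 × 0.12 = $182.75
State tax withheld: $1,522.93 × 0.03 = $45.69
Medicare: $1,717.86 × 0.03 = $51.54
AD&D insurance premium: $36.53
Fitness reimbursement repayment: $171.74
(Employer's $296.03 toward fitness reimbursement repayment is not withheld from the employee.)
Total deductions = $66.09 + $128.84 + $182.75 + $45.69 + $51.54 + $36.53 + $171.74 = $683.18
Net pay = $1,717.86 − $683.18 = $1,034.68

$1,034.68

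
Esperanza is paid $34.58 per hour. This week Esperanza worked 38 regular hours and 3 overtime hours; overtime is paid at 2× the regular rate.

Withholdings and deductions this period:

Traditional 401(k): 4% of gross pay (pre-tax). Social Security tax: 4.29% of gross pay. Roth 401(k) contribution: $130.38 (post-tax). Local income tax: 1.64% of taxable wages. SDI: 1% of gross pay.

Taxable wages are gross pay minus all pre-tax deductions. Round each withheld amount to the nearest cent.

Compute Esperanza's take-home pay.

Regular pay: 38 × $34.58 = $1,314.04
Overtime pay: 3 × $34.58 × 2 = $207.48
Gross pay = $1,314.04 + $207.48 = $1,521.52
Traditional 401(k): $1,521.52 × 0.04 = $60.86
Taxable wages = $1,521.52 − $60.86 = $1,460.66
Local income tax: $1,460.66 × 0.0164 = $23.95
Social Security tax: $1,521.52 × 0.0429 = $65.27
SDI: $1,521.52 × 0.01 = $15.22
Roth 401(k) contribution: $130.38
Total deductions = $60.86 + $23.95 + $65.27 + $15.22 + $130.38 = $295.68
Net pay = $1,521.52 − $295.68 = $1,225.84

$1,225.84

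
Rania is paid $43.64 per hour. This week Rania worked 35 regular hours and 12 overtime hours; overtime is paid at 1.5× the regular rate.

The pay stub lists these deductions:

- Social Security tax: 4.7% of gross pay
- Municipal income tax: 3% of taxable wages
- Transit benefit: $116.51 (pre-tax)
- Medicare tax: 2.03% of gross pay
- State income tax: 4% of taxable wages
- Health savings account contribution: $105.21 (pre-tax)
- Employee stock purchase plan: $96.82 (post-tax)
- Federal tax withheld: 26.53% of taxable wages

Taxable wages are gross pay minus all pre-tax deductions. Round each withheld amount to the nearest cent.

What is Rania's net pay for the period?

$1,137.53

Regular pay: 35 × $43.64 = $1,527.40
Overtime pay: 12 × $43.64 × 1.5 = $785.52
Gross pay = $1,527.40 + $785.52 = $2,312.92
Health savings account contribution: $105.21
Transit benefit: $116.51
Pre-tax total = $105.21 + $116.51 = $221.72
Taxable wages = $2,312.92 − $221.72 = $2,091.20
State income tax: $2,091.20 × 0.04 = $83.65
Municipal income tax: $2,091.20 × 0.03 = $62.74
Federal tax withheld: $2,091.20 × 0.2653 = $554.80
Medicare tax: $2,312.92 × 0.0203 = $46.95
Social Security tax: $2,312.92 × 0.047 = $108.71
Employee stock purchase plan: $96.82
Total deductions = $105.21 + $116.51 + $83.65 + $62.74 + $554.80 + $46.95 + $108.71 + $96.82 = $1,175.39
Net pay = $2,312.92 − $1,175.39 = $1,137.53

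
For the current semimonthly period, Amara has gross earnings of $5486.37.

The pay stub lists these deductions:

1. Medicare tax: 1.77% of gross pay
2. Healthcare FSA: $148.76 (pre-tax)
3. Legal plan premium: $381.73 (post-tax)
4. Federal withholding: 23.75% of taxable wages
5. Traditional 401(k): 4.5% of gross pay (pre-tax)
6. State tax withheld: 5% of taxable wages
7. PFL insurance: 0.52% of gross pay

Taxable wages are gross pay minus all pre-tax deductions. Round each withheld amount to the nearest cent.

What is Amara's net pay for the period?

$3119.76

Healthcare FSA: $148.76
Traditional 401(k): $5486.37 × 0.045 = $246.89
Pre-tax total = $148.76 + $246.89 = $395.65
Taxable wages = $5486.37 − $395.65 = $5090.72
State tax withheld: $5090.72 × 0.05 = $254.54
Federal withholding: $5090.72 × 0.2375 = $1209.05
PFL insurance: $5486.37 × 0.0052 = $28.53
Medicare tax: $5486.37 × 0.0177 = $97.11
Legal plan premium: $381.73
Total deductions = $148.76 + $246.89 + $254.54 + $1209.05 + $28.53 + $97.11 + $381.73 = $2366.61
Net pay = $5486.37 − $2366.61 = $3119.76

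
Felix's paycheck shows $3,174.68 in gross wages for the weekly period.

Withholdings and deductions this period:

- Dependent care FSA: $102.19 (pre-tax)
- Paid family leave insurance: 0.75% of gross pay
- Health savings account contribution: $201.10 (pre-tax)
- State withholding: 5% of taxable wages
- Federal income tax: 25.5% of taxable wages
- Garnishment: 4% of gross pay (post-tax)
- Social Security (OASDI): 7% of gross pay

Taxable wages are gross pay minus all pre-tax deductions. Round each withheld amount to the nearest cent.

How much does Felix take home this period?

Health savings account contribution: $201.10
Dependent care FSA: $102.19
Pre-tax total = $201.10 + $102.19 = $303.29
Taxable wages = $3,174.68 − $303.29 = $2,871.39
Federal income tax: $2,871.39 × 0.255 = $732.20
State withholding: $2,871.39 × 0.05 = $143.57
Social Security (OASDI): $3,174.68 × 0.07 = $222.23
Paid family leave insurance: $3,174.68 × 0.0075 = $23.81
Garnishment: $3,174.68 × 0.04 = $126.99
Total deductions = $201.10 + $102.19 + $732.20 + $143.57 + $222.23 + $23.81 + $126.99 = $1,552.09
Net pay = $3,174.68 − $1,552.09 = $1,622.59

$1,622.59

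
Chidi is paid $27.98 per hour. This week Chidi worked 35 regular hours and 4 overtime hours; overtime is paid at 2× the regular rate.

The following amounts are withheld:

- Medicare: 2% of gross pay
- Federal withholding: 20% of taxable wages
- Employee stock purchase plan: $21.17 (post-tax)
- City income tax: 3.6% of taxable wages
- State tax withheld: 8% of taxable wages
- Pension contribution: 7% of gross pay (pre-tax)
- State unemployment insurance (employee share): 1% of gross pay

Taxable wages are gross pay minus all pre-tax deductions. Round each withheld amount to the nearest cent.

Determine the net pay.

Regular pay: 35 × $27.98 = $979.30
Overtime pay: 4 × $27.98 × 2 = $223.84
Gross pay = $979.30 + $223.84 = $1203.14
Pension contribution: $1203.14 × 0.07 = $84.22
Taxable wages = $1203.14 − $84.22 = $1118.92
State tax withheld: $1118.92 × 0.08 = $89.51
City income tax: $1118.92 × 0.036 = $40.28
Federal withholding: $1118.92 × 0.2 = $223.78
State unemployment insurance (employee share): $1203.14 × 0.01 = $12.03
Medicare: $1203.14 × 0.02 = $24.06
Employee stock purchase plan: $21.17
Total deductions = $84.22 + $89.51 + $40.28 + $223.78 + $12.03 + $24.06 + $21.17 = $495.05
Net pay = $1203.14 − $495.05 = $708.09

$708.09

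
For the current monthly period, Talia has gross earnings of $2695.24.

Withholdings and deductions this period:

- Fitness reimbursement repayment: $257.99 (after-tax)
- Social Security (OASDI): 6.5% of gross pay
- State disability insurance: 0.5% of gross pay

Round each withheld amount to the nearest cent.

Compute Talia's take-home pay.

State disability insurance: $2695.24 × 0.005 = $13.48
Social Security (OASDI): $2695.24 × 0.065 = $175.19
Fitness reimbursement repayment: $257.99
Total deductions = $13.48 + $175.19 + $257.99 = $446.66
Net pay = $2695.24 − $446.66 = $2248.58

$2248.58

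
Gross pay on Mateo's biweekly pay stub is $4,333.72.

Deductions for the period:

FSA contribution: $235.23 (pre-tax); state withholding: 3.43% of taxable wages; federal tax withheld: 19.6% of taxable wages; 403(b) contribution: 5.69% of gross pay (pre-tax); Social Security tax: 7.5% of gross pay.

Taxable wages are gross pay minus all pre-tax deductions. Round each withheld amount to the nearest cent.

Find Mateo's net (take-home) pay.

403(b) contribution: $4,333.72 × 0.0569 = $246.59
FSA contribution: $235.23
Pre-tax total = $246.59 + $235.23 = $481.82
Taxable wages = $4,333.72 − $481.82 = $3,851.90
State withholding: $3,851.90 × 0.0343 = $132.12
Federal tax withheld: $3,851.90 × 0.196 = $754.97
Social Security tax: $4,333.72 × 0.075 = $325.03
Total deductions = $246.59 + $235.23 + $132.12 + $754.97 + $325.03 = $1,693.94
Net pay = $4,333.72 − $1,693.94 = $2,639.78

$2,639.78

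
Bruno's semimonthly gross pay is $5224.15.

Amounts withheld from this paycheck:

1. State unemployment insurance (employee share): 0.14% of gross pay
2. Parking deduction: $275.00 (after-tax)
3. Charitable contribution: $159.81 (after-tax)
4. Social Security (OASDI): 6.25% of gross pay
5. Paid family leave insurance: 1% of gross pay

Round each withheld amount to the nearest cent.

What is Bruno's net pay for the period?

$4403.28

Social Security (OASDI): $5224.15 × 0.0625 = $326.51
State unemployment insurance (employee share): $5224.15 × 0.0014 = $7.31
Paid family leave insurance: $5224.15 × 0.01 = $52.24
Parking deduction: $275.00
Charitable contribution: $159.81
Total deductions = $326.51 + $7.31 + $52.24 + $275.00 + $159.81 = $820.87
Net pay = $5224.15 − $820.87 = $4403.28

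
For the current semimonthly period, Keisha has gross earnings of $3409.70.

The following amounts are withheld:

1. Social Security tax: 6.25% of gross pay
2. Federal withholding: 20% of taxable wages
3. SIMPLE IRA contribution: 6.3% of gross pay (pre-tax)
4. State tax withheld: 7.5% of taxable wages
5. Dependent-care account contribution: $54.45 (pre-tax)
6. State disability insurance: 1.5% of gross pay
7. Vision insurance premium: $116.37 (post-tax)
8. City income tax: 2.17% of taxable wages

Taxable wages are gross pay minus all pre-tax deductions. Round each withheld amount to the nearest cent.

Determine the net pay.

SIMPLE IRA contribution: $3409.70 × 0.063 = $214.81
Dependent-care account contribution: $54.45
Pre-tax total = $214.81 + $54.45 = $269.26
Taxable wages = $3409.70 − $269.26 = $3140.44
Federal withholding: $3140.44 × 0.2 = $628.09
State tax withheld: $3140.44 × 0.075 = $235.53
City income tax: $3140.44 × 0.0217 = $68.15
State disability insurance: $3409.70 × 0.015 = $51.15
Social Security tax: $3409.70 × 0.0625 = $213.11
Vision insurance premium: $116.37
Total deductions = $214.81 + $54.45 + $628.09 + $235.53 + $68.15 + $51.15 + $213.11 + $116.37 = $1581.66
Net pay = $3409.70 − $1581.66 = $1828.04

$1828.04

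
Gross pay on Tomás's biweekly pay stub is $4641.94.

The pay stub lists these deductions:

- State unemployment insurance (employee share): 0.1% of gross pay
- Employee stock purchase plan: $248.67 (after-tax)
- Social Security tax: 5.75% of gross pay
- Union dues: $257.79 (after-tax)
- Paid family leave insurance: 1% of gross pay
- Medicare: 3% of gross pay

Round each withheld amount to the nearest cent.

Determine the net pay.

$3678.25

Paid family leave insurance: $4641.94 × 0.01 = $46.42
State unemployment insurance (employee share): $4641.94 × 0.001 = $4.64
Social Security tax: $4641.94 × 0.0575 = $266.91
Medicare: $4641.94 × 0.03 = $139.26
Union dues: $257.79
Employee stock purchase plan: $248.67
Total deductions = $46.42 + $4.64 + $266.91 + $139.26 + $257.79 + $248.67 = $963.69
Net pay = $4641.94 − $963.69 = $3678.25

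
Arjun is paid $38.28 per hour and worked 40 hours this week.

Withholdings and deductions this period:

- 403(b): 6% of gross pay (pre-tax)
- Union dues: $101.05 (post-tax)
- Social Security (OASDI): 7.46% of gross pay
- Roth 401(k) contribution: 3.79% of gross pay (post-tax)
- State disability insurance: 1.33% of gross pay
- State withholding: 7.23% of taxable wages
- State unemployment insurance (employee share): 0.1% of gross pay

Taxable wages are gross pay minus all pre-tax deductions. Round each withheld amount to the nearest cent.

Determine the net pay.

Gross pay: 40 × $38.28 = $1531.20
403(b): $1531.20 × 0.06 = $91.87
Taxable wages = $1531.20 − $91.87 = $1439.33
State withholding: $1439.33 × 0.0723 = $104.06
State disability insurance: $1531.20 × 0.0133 = $20.36
State unemployment insurance (employee share): $1531.20 × 0.001 = $1.53
Social Security (OASDI): $1531.20 × 0.0746 = $114.23
Roth 401(k) contribution: $1531.20 × 0.0379 = $58.03
Union dues: $101.05
Total deductions = $91.87 + $104.06 + $20.36 + $1.53 + $114.23 + $58.03 + $101.05 = $491.13
Net pay = $1531.20 − $491.13 = $1040.07

$1040.07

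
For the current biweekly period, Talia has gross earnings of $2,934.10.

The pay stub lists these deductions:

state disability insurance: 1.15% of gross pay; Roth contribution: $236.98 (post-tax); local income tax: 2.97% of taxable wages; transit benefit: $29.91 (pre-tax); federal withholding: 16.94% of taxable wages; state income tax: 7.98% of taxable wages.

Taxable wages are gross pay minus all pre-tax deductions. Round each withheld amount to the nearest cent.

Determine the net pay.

$1,823.50

Transit benefit: $29.91
Taxable wages = $2,934.10 − $29.91 = $2,904.19
State income tax: $2,904.19 × 0.0798 = $231.75
Local income tax: $2,904.19 × 0.0297 = $86.25
Federal withholding: $2,904.19 × 0.1694 = $491.97
State disability insurance: $2,934.10 × 0.0115 = $33.74
Roth contribution: $236.98
Total deductions = $29.91 + $231.75 + $86.25 + $491.97 + $33.74 + $236.98 = $1,110.60
Net pay = $2,934.10 − $1,110.60 = $1,823.50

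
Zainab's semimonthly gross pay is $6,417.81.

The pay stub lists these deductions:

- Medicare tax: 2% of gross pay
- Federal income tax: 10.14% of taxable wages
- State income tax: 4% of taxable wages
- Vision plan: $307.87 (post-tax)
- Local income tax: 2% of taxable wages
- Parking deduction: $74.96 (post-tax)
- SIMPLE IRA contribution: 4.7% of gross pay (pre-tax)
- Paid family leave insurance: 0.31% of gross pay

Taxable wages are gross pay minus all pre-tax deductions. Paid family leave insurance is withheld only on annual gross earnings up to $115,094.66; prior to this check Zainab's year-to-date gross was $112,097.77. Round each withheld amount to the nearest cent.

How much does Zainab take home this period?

$4,608.54

SIMPLE IRA contribution: $6,417.81 × 0.047 = $301.64
Taxable wages = $6,417.81 − $301.64 = $6,116.17
Federal income tax: $6,116.17 × 0.1014 = $620.18
State income tax: $6,116.17 × 0.04 = $244.65
Local income tax: $6,116.17 × 0.02 = $122.32
Paid family leave insurance: only $115,094.66 − $112,097.77 = $2,996.89 of this check is subject → $2,996.89 × 0.0031 = $9.29
Medicare tax: $6,417.81 × 0.02 = $128.36
Parking deduction: $74.96
Vision plan: $307.87
Total deductions = $301.64 + $620.18 + $244.65 + $122.32 + $9.29 + $128.36 + $74.96 + $307.87 = $1,809.27
Net pay = $6,417.81 − $1,809.27 = $4,608.54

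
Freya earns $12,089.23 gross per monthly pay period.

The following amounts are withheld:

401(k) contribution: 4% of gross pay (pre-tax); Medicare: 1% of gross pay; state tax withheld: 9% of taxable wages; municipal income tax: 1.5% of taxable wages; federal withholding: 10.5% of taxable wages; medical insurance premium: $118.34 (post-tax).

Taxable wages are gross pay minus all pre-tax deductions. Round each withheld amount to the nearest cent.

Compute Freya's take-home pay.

401(k) contribution: $12,089.23 × 0.04 = $483.57
Taxable wages = $12,089.23 − $483.57 = $11,605.66
State tax withheld: $11,605.66 × 0.09 = $1,044.51
Federal withholding: $11,605.66 × 0.105 = $1,218.59
Municipal income tax: $11,605.66 × 0.015 = $174.08
Medicare: $12,089.23 × 0.01 = $120.89
Medical insurance premium: $118.34
Total deductions = $483.57 + $1,044.51 + $1,218.59 + $174.08 + $120.89 + $118.34 = $3,159.98
Net pay = $12,089.23 − $3,159.98 = $8,929.25

$8,929.25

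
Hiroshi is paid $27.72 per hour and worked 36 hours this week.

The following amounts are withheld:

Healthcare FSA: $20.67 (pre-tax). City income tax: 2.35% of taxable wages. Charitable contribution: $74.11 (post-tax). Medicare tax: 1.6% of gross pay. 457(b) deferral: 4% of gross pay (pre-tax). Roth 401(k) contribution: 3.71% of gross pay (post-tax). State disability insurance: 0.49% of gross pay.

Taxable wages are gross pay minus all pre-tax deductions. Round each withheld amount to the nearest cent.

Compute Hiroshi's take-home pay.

Gross pay: 36 × $27.72 = $997.92
457(b) deferral: $997.92 × 0.04 = $39.92
Healthcare FSA: $20.67
Pre-tax total = $39.92 + $20.67 = $60.59
Taxable wages = $997.92 − $60.59 = $937.33
City income tax: $937.33 × 0.0235 = $22.03
Medicare tax: $997.92 × 0.016 = $15.97
State disability insurance: $997.92 × 0.0049 = $4.89
Roth 401(k) contribution: $997.92 × 0.0371 = $37.02
Charitable contribution: $74.11
Total deductions = $39.92 + $20.67 + $22.03 + $15.97 + $4.89 + $37.02 + $74.11 = $214.61
Net pay = $997.92 − $214.61 = $783.31

$783.31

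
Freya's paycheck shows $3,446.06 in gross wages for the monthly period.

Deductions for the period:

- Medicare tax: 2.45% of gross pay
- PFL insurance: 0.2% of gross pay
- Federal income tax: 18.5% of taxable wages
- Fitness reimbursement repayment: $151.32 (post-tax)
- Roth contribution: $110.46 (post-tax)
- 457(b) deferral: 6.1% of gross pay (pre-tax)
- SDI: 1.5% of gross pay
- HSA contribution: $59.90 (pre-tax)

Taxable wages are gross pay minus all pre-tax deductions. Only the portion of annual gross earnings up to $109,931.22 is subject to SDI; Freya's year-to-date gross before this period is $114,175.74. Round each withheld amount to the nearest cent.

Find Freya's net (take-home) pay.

$2,235.30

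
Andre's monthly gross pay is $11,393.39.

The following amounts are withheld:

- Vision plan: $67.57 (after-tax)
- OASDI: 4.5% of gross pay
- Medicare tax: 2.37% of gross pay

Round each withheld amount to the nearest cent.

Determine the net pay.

Medicare tax: $11,393.39 × 0.0237 = $270.02
OASDI: $11,393.39 × 0.045 = $512.70
Vision plan: $67.57
Total deductions = $270.02 + $512.70 + $67.57 = $850.29
Net pay = $11,393.39 − $850.29 = $10,543.10

$10,543.10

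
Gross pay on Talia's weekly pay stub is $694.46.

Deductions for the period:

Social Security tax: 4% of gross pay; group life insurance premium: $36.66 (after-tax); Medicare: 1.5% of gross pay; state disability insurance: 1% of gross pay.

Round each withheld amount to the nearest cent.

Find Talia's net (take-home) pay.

$612.66

Medicare: $694.46 × 0.015 = $10.42
State disability insurance: $694.46 × 0.01 = $6.94
Social Security tax: $694.46 × 0.04 = $27.78
Group life insurance premium: $36.66
Total deductions = $10.42 + $6.94 + $27.78 + $36.66 = $81.80
Net pay = $694.46 − $81.80 = $612.66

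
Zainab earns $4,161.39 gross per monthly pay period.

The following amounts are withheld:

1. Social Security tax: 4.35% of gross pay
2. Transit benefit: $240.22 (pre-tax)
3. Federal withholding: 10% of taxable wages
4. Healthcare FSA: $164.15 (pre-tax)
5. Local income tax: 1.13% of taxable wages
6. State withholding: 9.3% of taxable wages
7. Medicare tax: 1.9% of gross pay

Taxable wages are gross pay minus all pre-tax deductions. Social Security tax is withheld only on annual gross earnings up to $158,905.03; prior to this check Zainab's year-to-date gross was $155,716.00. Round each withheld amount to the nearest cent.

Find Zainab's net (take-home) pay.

Transit benefit: $240.22
Healthcare FSA: $164.15
Pre-tax total = $240.22 + $164.15 = $404.37
Taxable wages = $4,161.39 − $404.37 = $3,757.02
Local income tax: $3,757.02 × 0.0113 = $42.45
Federal withholding: $3,757.02 × 0.1 = $375.70
State withholding: $3,757.02 × 0.093 = $349.40
Medicare tax: $4,161.39 × 0.019 = $79.07
Social Security tax: only $158,905.03 − $155,716.00 = $3,189.03 of this check is subject → $3,189.03 × 0.0435 = $138.72
Total deductions = $240.22 + $164.15 + $42.45 + $375.70 + $349.40 + $79.07 + $138.72 = $1,389.71
Net pay = $4,161.39 − $1,389.71 = $2,771.68

$2,771.68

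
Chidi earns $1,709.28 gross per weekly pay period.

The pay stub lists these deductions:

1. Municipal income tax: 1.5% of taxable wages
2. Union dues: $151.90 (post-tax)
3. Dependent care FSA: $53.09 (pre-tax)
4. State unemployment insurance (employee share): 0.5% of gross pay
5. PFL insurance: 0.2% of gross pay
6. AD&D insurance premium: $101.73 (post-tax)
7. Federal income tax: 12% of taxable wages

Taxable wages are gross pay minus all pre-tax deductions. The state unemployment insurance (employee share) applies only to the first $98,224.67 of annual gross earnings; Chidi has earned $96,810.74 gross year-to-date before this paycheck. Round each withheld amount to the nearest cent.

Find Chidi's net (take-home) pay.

$1,168.49

Dependent care FSA: $53.09
Taxable wages = $1,709.28 − $53.09 = $1,656.19
Federal income tax: $1,656.19 × 0.12 = $198.74
Municipal income tax: $1,656.19 × 0.015 = $24.84
PFL insurance: $1,709.28 × 0.002 = $3.42
State unemployment insurance (employee share): only $98,224.67 − $96,810.74 = $1,413.93 of this check is subject → $1,413.93 × 0.005 = $7.07
Union dues: $151.90
AD&D insurance premium: $101.73
Total deductions = $53.09 + $198.74 + $24.84 + $3.42 + $7.07 + $151.90 + $101.73 = $540.79
Net pay = $1,709.28 − $540.79 = $1,168.49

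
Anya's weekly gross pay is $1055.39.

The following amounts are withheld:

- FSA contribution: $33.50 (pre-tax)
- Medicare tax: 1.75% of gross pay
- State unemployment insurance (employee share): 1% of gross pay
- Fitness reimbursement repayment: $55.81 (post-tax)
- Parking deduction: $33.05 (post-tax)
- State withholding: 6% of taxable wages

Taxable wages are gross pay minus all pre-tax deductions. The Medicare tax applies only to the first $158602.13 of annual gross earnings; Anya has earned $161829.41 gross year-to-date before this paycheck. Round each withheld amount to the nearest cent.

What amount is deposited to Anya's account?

$861.17

FSA contribution: $33.50
Taxable wages = $1055.39 − $33.50 = $1021.89
State withholding: $1021.89 × 0.06 = $61.31
State unemployment insurance (employee share): $1055.39 × 0.01 = $10.55
Medicare tax: annual cap $158602.13 already reached (YTD $161829.41), so $0.00
Fitness reimbursement repayment: $55.81
Parking deduction: $33.05
Total deductions = $33.50 + $61.31 + $10.55 + $0.00 + $55.81 + $33.05 = $194.22
Net pay = $1055.39 − $194.22 = $861.17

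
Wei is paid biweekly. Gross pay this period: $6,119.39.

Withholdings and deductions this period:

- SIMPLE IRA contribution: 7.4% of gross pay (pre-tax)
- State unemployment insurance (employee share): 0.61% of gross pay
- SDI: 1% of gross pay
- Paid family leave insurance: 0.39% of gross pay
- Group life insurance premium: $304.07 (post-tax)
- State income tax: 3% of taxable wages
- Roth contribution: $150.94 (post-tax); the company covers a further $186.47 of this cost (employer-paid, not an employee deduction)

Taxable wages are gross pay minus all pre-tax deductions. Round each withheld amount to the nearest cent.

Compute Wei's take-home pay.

SIMPLE IRA contribution: $6,119.39 × 0.074 = $452.83
Taxable wages = $6,119.39 − $452.83 = $5,666.56
State income tax: $5,666.56 × 0.03 = $170.00
SDI: $6,119.39 × 0.01 = $61.19
State unemployment insurance (employee share): $6,119.39 × 0.0061 = $37.33
Paid family leave insurance: $6,119.39 × 0.0039 = $23.87
Group life insurance premium: $304.07
Roth contribution: $150.94
(Employer's $186.47 toward Roth contribution is not withheld from the employee.)
Total deductions = $452.83 + $170.00 + $61.19 + $37.33 + $23.87 + $304.07 + $150.94 = $1,200.23
Net pay = $6,119.39 − $1,200.23 = $4,919.16

$4,919.16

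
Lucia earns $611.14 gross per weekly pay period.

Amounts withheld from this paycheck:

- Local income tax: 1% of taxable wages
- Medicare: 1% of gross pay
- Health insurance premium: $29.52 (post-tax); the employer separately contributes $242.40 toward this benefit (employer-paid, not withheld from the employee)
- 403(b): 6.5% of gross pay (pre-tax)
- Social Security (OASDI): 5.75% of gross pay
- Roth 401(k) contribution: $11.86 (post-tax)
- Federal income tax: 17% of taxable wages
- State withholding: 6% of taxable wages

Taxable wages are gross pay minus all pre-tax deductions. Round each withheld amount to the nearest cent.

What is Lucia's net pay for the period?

$351.65

403(b): $611.14 × 0.065 = $39.72
Taxable wages = $611.14 − $39.72 = $571.42
State withholding: $571.42 × 0.06 = $34.29
Local income tax: $571.42 × 0.01 = $5.71
Federal income tax: $571.42 × 0.17 = $97.14
Medicare: $611.14 × 0.01 = $6.11
Social Security (OASDI): $611.14 × 0.0575 = $35.14
Roth 401(k) contribution: $11.86
Health insurance premium: $29.52
(Employer's $242.40 toward health insurance premium is not withheld from the employee.)
Total deductions = $39.72 + $34.29 + $5.71 + $97.14 + $6.11 + $35.14 + $11.86 + $29.52 = $259.49
Net pay = $611.14 − $259.49 = $351.65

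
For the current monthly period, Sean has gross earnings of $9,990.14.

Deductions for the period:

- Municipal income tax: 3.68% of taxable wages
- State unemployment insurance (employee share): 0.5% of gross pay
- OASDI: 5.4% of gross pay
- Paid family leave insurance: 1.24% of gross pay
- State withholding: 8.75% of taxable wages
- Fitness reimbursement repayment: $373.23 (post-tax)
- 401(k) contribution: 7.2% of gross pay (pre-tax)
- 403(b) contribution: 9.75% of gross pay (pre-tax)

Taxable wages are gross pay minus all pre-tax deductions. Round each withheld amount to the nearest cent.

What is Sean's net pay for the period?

$6,178.99

403(b) contribution: $9,990.14 × 0.0975 = $974.04
401(k) contribution: $9,990.14 × 0.072 = $719.29
Pre-tax total = $974.04 + $719.29 = $1,693.33
Taxable wages = $9,990.14 − $1,693.33 = $8,296.81
State withholding: $8,296.81 × 0.0875 = $725.97
Municipal income tax: $8,296.81 × 0.0368 = $305.32
Paid family leave insurance: $9,990.14 × 0.0124 = $123.88
State unemployment insurance (employee share): $9,990.14 × 0.005 = $49.95
OASDI: $9,990.14 × 0.054 = $539.47
Fitness reimbursement repayment: $373.23
Total deductions = $974.04 + $719.29 + $725.97 + $305.32 + $123.88 + $49.95 + $539.47 + $373.23 = $3,811.15
Net pay = $9,990.14 − $3,811.15 = $6,178.99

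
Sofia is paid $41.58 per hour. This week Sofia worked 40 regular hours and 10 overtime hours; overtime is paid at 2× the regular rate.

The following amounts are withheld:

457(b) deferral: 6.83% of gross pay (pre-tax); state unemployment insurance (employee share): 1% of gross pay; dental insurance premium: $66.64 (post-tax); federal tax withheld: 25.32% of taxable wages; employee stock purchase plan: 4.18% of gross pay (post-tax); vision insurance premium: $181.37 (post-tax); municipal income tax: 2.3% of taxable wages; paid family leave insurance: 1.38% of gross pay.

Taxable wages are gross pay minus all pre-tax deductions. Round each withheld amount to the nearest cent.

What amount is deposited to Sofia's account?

$1,270.74

Regular pay: 40 × $41.58 = $1,663.20
Overtime pay: 10 × $41.58 × 2 = $831.60
Gross pay = $1,663.20 + $831.60 = $2,494.80
457(b) deferral: $2,494.80 × 0.0683 = $170.39
Taxable wages = $2,494.80 − $170.39 = $2,324.41
Federal tax withheld: $2,324.41 × 0.2532 = $588.54
Municipal income tax: $2,324.41 × 0.023 = $53.46
Paid family leave insurance: $2,494.80 × 0.0138 = $34.43
State unemployment insurance (employee share): $2,494.80 × 0.01 = $24.95
Dental insurance premium: $66.64
Employee stock purchase plan: $2,494.80 × 0.0418 = $104.28
Vision insurance premium: $181.37
Total deductions = $170.39 + $588.54 + $53.46 + $34.43 + $24.95 + $66.64 + $104.28 + $181.37 = $1,224.06
Net pay = $2,494.80 − $1,224.06 = $1,270.74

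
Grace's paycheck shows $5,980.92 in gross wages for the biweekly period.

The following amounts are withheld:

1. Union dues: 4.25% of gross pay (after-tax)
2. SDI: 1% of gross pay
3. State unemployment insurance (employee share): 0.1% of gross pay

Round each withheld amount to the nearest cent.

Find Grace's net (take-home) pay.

$5,660.94

SDI: $5,980.92 × 0.01 = $59.81
State unemployment insurance (employee share): $5,980.92 × 0.001 = $5.98
Union dues: $5,980.92 × 0.0425 = $254.19
Total deductions = $59.81 + $5.98 + $254.19 = $319.98
Net pay = $5,980.92 − $319.98 = $5,660.94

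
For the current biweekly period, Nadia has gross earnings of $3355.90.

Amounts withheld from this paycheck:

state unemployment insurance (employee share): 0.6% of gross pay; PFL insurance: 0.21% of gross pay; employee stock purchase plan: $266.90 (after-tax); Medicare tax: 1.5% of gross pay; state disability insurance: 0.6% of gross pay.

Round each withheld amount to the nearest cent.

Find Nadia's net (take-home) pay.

PFL insurance: $3355.90 × 0.0021 = $7.05
State unemployment insurance (employee share): $3355.90 × 0.006 = $20.14
Medicare tax: $3355.90 × 0.015 = $50.34
State disability insurance: $3355.90 × 0.006 = $20.14
Employee stock purchase plan: $266.90
Total deductions = $7.05 + $20.14 + $50.34 + $20.14 + $266.90 = $364.57
Net pay = $3355.90 − $364.57 = $2991.33

$2991.33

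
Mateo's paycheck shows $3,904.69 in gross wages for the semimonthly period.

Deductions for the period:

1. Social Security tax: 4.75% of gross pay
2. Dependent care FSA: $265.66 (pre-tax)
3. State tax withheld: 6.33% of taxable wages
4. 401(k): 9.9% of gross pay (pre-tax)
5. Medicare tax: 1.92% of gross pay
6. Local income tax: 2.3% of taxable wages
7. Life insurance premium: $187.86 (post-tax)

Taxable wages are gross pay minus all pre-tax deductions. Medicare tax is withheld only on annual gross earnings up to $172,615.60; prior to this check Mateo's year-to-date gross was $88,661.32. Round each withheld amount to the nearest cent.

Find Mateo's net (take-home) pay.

401(k): $3,904.69 × 0.099 = $386.56
Dependent care FSA: $265.66
Pre-tax total = $386.56 + $265.66 = $652.22
Taxable wages = $3,904.69 − $652.22 = $3,252.47
State tax withheld: $3,252.47 × 0.0633 = $205.88
Local income tax: $3,252.47 × 0.023 = $74.81
Social Security tax: $3,904.69 × 0.0475 = $185.47
Medicare tax: cap not yet reached, full $3,904.69 is subject → $3,904.69 × 0.0192 = $74.97
Life insurance premium: $187.86
Total deductions = $386.56 + $265.66 + $205.88 + $74.81 + $185.47 + $74.97 + $187.86 = $1,381.21
Net pay = $3,904.69 − $1,381.21 = $2,523.48

$2,523.48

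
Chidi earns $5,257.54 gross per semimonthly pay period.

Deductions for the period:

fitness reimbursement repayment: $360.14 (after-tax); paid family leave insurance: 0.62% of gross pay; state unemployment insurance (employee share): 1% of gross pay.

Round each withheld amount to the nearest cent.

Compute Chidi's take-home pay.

$4,812.22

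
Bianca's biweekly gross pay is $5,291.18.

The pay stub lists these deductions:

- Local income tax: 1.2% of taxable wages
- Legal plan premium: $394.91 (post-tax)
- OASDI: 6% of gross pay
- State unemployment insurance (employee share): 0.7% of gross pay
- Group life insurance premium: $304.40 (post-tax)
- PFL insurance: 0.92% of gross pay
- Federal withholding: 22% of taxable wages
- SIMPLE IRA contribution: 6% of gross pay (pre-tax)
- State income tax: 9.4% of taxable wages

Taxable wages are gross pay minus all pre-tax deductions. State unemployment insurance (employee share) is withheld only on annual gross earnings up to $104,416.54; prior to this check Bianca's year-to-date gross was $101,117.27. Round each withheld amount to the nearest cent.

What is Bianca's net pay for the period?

$2,263.73

SIMPLE IRA contribution: $5,291.18 × 0.06 = $317.47
Taxable wages = $5,291.18 − $317.47 = $4,973.71
State income tax: $4,973.71 × 0.094 = $467.53
Local income tax: $4,973.71 × 0.012 = $59.68
Federal withholding: $4,973.71 × 0.22 = $1,094.22
PFL insurance: $5,291.18 × 0.0092 = $48.68
OASDI: $5,291.18 × 0.06 = $317.47
State unemployment insurance (employee share): only $104,416.54 − $101,117.27 = $3,299.27 of this check is subject → $3,299.27 × 0.007 = $23.09
Group life insurance premium: $304.40
Legal plan premium: $394.91
Total deductions = $317.47 + $467.53 + $59.68 + $1,094.22 + $48.68 + $317.47 + $23.09 + $304.40 + $394.91 = $3,027.45
Net pay = $5,291.18 − $3,027.45 = $2,263.73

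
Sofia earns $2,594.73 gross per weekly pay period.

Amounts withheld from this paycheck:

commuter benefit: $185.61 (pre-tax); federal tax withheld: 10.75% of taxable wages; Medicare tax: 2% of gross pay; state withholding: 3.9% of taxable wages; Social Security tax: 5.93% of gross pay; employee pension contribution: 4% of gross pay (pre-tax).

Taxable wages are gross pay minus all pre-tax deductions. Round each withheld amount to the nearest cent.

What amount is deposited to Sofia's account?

$1,761.84

Employee pension contribution: $2,594.73 × 0.04 = $103.79
Commuter benefit: $185.61
Pre-tax total = $103.79 + $185.61 = $289.40
Taxable wages = $2,594.73 − $289.40 = $2,305.33
State withholding: $2,305.33 × 0.039 = $89.91
Federal tax withheld: $2,305.33 × 0.1075 = $247.82
Social Security tax: $2,594.73 × 0.0593 = $153.87
Medicare tax: $2,594.73 × 0.02 = $51.89
Total deductions = $103.79 + $185.61 + $89.91 + $247.82 + $153.87 + $51.89 = $832.89
Net pay = $2,594.73 − $832.89 = $1,761.84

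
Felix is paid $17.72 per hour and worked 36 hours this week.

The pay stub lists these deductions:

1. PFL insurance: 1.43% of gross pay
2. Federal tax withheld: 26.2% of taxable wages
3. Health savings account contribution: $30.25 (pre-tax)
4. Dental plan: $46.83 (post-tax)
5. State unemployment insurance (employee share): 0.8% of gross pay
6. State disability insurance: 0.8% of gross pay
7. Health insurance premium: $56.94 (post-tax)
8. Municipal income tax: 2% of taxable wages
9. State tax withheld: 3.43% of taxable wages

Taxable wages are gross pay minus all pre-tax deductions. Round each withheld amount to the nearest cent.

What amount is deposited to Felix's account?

$292.38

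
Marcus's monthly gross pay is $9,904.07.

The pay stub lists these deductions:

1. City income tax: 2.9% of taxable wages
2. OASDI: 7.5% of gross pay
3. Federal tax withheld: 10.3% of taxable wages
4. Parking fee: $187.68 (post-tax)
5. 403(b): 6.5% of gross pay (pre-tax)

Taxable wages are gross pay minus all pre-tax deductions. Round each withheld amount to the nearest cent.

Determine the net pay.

$7,107.46

403(b): $9,904.07 × 0.065 = $643.76
Taxable wages = $9,904.07 − $643.76 = $9,260.31
Federal tax withheld: $9,260.31 × 0.103 = $953.81
City income tax: $9,260.31 × 0.029 = $268.55
OASDI: $9,904.07 × 0.075 = $742.81
Parking fee: $187.68
Total deductions = $643.76 + $953.81 + $268.55 + $742.81 + $187.68 = $2,796.61
Net pay = $9,904.07 − $2,796.61 = $7,107.46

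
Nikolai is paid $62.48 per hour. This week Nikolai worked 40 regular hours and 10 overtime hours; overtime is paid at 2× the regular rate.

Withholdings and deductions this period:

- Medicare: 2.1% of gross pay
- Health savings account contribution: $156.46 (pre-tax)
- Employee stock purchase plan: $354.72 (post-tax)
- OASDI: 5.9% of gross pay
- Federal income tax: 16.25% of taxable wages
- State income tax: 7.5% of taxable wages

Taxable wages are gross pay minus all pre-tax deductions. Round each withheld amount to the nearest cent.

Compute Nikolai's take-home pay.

Regular pay: 40 × $62.48 = $2,499.20
Overtime pay: 10 × $62.48 × 2 = $1,249.60
Gross pay = $2,499.20 + $1,249.60 = $3,748.80
Health savings account contribution: $156.46
Taxable wages = $3,748.80 − $156.46 = $3,592.34
Federal income tax: $3,592.34 × 0.1625 = $583.76
State income tax: $3,592.34 × 0.075 = $269.43
Medicare: $3,748.80 × 0.021 = $78.72
OASDI: $3,748.80 × 0.059 = $221.18
Employee stock purchase plan: $354.72
Total deductions = $156.46 + $583.76 + $269.43 + $78.72 + $221.18 + $354.72 = $1,664.27
Net pay = $3,748.80 − $1,664.27 = $2,084.53

$2,084.53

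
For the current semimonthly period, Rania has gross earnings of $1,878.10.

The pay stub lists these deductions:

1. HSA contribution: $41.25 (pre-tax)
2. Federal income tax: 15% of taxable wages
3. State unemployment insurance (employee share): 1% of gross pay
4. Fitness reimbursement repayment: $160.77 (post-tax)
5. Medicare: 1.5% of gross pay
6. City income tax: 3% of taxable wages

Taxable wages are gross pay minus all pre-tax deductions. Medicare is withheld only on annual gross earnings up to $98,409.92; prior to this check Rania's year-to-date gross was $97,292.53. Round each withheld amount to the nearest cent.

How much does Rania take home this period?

$1,309.90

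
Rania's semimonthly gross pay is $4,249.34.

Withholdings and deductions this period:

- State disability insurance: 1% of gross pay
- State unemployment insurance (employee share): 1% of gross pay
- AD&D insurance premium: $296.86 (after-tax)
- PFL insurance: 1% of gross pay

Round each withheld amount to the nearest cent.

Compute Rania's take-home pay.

PFL insurance: $4,249.34 × 0.01 = $42.49
State disability insurance: $4,249.34 × 0.01 = $42.49
State unemployment insurance (employee share): $4,249.34 × 0.01 = $42.49
AD&D insurance premium: $296.86
Total deductions = $42.49 + $42.49 + $42.49 + $296.86 = $424.33
Net pay = $4,249.34 − $424.33 = $3,825.01

$3,825.01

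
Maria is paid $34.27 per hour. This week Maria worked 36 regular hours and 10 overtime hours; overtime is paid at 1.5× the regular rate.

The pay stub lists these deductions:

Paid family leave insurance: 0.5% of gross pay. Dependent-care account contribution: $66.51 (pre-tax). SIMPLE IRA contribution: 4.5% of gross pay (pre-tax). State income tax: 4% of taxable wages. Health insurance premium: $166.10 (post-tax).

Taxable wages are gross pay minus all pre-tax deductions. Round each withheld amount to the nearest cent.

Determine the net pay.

$1,363.67

Regular pay: 36 × $34.27 = $1,233.72
Overtime pay: 10 × $34.27 × 1.5 = $514.05
Gross pay = $1,233.72 + $514.05 = $1,747.77
SIMPLE IRA contribution: $1,747.77 × 0.045 = $78.65
Dependent-care account contribution: $66.51
Pre-tax total = $78.65 + $66.51 = $145.16
Taxable wages = $1,747.77 − $145.16 = $1,602.61
State income tax: $1,602.61 × 0.04 = $64.10
Paid family leave insurance: $1,747.77 × 0.005 = $8.74
Health insurance premium: $166.10
Total deductions = $78.65 + $66.51 + $64.10 + $8.74 + $166.10 = $384.10
Net pay = $1,747.77 − $384.10 = $1,363.67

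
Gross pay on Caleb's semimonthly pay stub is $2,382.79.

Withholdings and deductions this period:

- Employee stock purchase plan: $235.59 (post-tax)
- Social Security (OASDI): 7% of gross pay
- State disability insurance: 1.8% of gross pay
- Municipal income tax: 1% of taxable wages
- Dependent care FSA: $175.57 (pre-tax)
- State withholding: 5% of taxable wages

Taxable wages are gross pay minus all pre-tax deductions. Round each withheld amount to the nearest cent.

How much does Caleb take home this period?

Dependent care FSA: $175.57
Taxable wages = $2,382.79 − $175.57 = $2,207.22
Municipal income tax: $2,207.22 × 0.01 = $22.07
State withholding: $2,207.22 × 0.05 = $110.36
Social Security (OASDI): $2,382.79 × 0.07 = $166.80
State disability insurance: $2,382.79 × 0.018 = $42.89
Employee stock purchase plan: $235.59
Total deductions = $175.57 + $22.07 + $110.36 + $166.80 + $42.89 + $235.59 = $753.28
Net pay = $2,382.79 − $753.28 = $1,629.51

$1,629.51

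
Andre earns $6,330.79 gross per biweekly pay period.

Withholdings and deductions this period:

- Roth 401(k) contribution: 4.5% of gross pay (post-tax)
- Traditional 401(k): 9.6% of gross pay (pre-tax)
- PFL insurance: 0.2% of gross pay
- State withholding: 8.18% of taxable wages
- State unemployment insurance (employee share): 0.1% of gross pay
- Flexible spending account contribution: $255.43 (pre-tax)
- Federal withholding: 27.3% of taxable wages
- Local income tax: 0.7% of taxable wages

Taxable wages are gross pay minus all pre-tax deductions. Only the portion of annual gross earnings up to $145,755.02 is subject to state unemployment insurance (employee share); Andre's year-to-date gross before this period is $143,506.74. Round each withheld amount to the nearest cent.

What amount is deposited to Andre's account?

$3,189.63

Flexible spending account contribution: $255.43
Traditional 401(k): $6,330.79 × 0.096 = $607.76
Pre-tax total = $255.43 + $607.76 = $863.19
Taxable wages = $6,330.79 − $863.19 = $5,467.60
Local income tax: $5,467.60 × 0.007 = $38.27
Federal withholding: $5,467.60 × 0.273 = $1,492.65
State withholding: $5,467.60 × 0.0818 = $447.25
PFL insurance: $6,330.79 × 0.002 = $12.66
State unemployment insurance (employee share): only $145,755.02 − $143,506.74 = $2,248.28 of this check is subject → $2,248.28 × 0.001 = $2.25
Roth 401(k) contribution: $6,330.79 × 0.045 = $284.89
Total deductions = $255.43 + $607.76 + $38.27 + $1,492.65 + $447.25 + $12.66 + $2.25 + $284.89 = $3,141.16
Net pay = $6,330.79 − $3,141.16 = $3,189.63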